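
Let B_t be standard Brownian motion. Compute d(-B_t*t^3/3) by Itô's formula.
d(-B_t*t^3/3) = (-B_t*t^2) dt + (-t^3/3) dB_t

Itô's formula for f(t, x): d f(t, B_t) = (f_t + (1/2) f_xx) dt + f_x dB_t. Compute partials of f(t, x) = -t^3*x/3:
  f_t(t,x)  = -t^2*x
  f_x(t,x)  = -t^3/3
  f_xx(t,x) = 0
Assemble drift = f_t + (1/2) f_xx = -t^2*x and diffusion = f_x = -t^3/3. Substituting x = B_t:
  d(-B_t*t^3/3) = (-B_t*t^2) dt + (-t^3/3) dB_t.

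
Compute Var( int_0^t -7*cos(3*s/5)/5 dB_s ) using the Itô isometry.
Var = 49*t/50 + 49*sin(6*t/5)/60

The Itô integral of a deterministic integrand f(s) has mean 0 because each increment f(s) * (B_{s+ds} - B_s) has mean 0. By the Itô isometry:
  Var( int_0^t f(s) dB_s ) = E[ (int_0^t f(s) dB_s)^2 ] = int_0^t f(s)^2 ds.
Here f(s) = -7*cos(3*s/5)/5, so f(s)^2 = 49*cos(3*s/5)^2/25. Integrate:
  int_0^t (49*cos(3*s/5)^2/25) ds = 49*t/50 + 49*sin(6*t/5)/60.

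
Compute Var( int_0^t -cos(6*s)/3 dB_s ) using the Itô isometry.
Var = t/18 + sin(12*t)/216

The Itô integral of a deterministic integrand f(s) has mean 0 because each increment f(s) * (B_{s+ds} - B_s) has mean 0. By the Itô isometry:
  Var( int_0^t f(s) dB_s ) = E[ (int_0^t f(s) dB_s)^2 ] = int_0^t f(s)^2 ds.
Here f(s) = -cos(6*s)/3, so f(s)^2 = cos(6*s)^2/9. Integrate:
  int_0^t (cos(6*s)^2/9) ds = t/18 + sin(12*t)/216.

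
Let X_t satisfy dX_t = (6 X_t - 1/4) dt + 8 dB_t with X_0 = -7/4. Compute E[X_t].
E[X_t] = 1/24 - 43*exp(6*t)/24

Taking expectations and using E[dB_t] = 0, the mean m(t) = E[X_t] satisfies the ODE m'(t) = a m(t) + b with m(0) = x_0. With a = 6, b = -1/4, x_0 = -7/4, the solution is
  m(t) = x_0 * exp(a t) + (b/a) * (exp(a t) - 1)
       = (-7/4) * exp(6 t) + ((-1/4)/6) * (exp(6 t) - 1)
       = 1/24 - 43*exp(6*t)/24.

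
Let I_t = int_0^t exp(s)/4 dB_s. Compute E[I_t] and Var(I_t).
E[I_t] = 0; Var(I_t) = exp(2*t)/32 - 1/32

The Itô integral of a deterministic integrand f(s) has mean 0 because each increment f(s) * (B_{s+ds} - B_s) has mean 0. By the Itô isometry:
  Var( int_0^t f(s) dB_s ) = E[ (int_0^t f(s) dB_s)^2 ] = int_0^t f(s)^2 ds.
Here f(s) = exp(s)/4, so f(s)^2 = exp(2*s)/16. Integrate:
  int_0^t (exp(2*s)/16) ds = exp(2*t)/32 - 1/32.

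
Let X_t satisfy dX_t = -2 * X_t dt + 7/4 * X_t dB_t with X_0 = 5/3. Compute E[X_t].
E[X_t] = 5*exp(-2*t)/3

For GBM dX = mu X dt + sigma X dB with X_0 = x_0, apply Itô to Y = log X: dY = (mu - sigma^2/2) dt + sigma dB, so Y_t = log(x_0) + (mu - sigma^2/2) t + sigma B_t and hence X_t = x_0 * exp((mu - sigma^2/2) t + sigma B_t).
With mu = -2, sigma = 7/4, x_0 = 5/3, this gives:
  X_t = 5/3 * exp((-113/32) * t + (7/4) * B_t).
Since sigma*B_t ~ Normal(0, sigma^2 t), E[exp(sigma*B_t)] = exp(sigma^2 t / 2); so E[X_t] = x_0 * exp((mu - sigma^2/2) t) * exp(sigma^2 t / 2) = x_0 * exp(mu t) = 5*exp(-2*t)/3.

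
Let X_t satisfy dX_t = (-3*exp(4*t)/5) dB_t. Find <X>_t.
<X>_t = 9*exp(8*t)/200 - 9/200

For an Itô process dX_t = a(t) dt + b(t) dB_t, the quadratic variation is <X>_t = int_0^t b(s)^2 ds (the drift term does not contribute). Here b(s) = -3*exp(4*s)/5, so
  b(s)^2 = 9*exp(8*s)/25.
Integrating from 0 to t:
  <X>_t = int_0^t (9*exp(8*s)/25) ds = 9*exp(8*t)/200 - 9/200.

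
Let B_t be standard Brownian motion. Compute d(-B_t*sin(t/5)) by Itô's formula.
d(-B_t*sin(t/5)) = (-B_t*cos(t/5)/5) dt + (-sin(t/5)) dB_t

Itô's formula for f(t, x): d f(t, B_t) = (f_t + (1/2) f_xx) dt + f_x dB_t. Compute partials of f(t, x) = -x*sin(t/5):
  f_t(t,x)  = -x*cos(t/5)/5
  f_x(t,x)  = -sin(t/5)
  f_xx(t,x) = 0
Assemble drift = f_t + (1/2) f_xx = -x*cos(t/5)/5 and diffusion = f_x = -sin(t/5). Substituting x = B_t:
  d(-B_t*sin(t/5)) = (-B_t*cos(t/5)/5) dt + (-sin(t/5)) dB_t.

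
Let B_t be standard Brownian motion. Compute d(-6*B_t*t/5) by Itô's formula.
d(-6*B_t*t/5) = (-6*B_t/5) dt + (-6*t/5) dB_t

Itô's formula for f(t, x): d f(t, B_t) = (f_t + (1/2) f_xx) dt + f_x dB_t. Compute partials of f(t, x) = -6*t*x/5:
  f_t(t,x)  = -6*x/5
  f_x(t,x)  = -6*t/5
  f_xx(t,x) = 0
Assemble drift = f_t + (1/2) f_xx = -6*x/5 and diffusion = f_x = -6*t/5. Substituting x = B_t:
  d(-6*B_t*t/5) = (-6*B_t/5) dt + (-6*t/5) dB_t.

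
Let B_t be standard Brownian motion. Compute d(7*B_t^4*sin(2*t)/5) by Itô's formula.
d(7*B_t^4*sin(2*t)/5) = (14*B_t^2*(B_t^2*cos(2*t) + 3*sin(2*t))/5) dt + (28*B_t^3*sin(2*t)/5) dB_t

Itô's formula for f(t, x): d f(t, B_t) = (f_t + (1/2) f_xx) dt + f_x dB_t. Compute partials of f(t, x) = 7*x^4*sin(2*t)/5:
  f_t(t,x)  = 14*x^4*cos(2*t)/5
  f_x(t,x)  = 28*x^3*sin(2*t)/5
  f_xx(t,x) = 84*x^2*sin(2*t)/5
Assemble drift = f_t + (1/2) f_xx = 14*x^2*(x^2*cos(2*t) + 3*sin(2*t))/5 and diffusion = f_x = 28*x^3*sin(2*t)/5. Substituting x = B_t:
  d(7*B_t^4*sin(2*t)/5) = (14*B_t^2*(B_t^2*cos(2*t) + 3*sin(2*t))/5) dt + (28*B_t^3*sin(2*t)/5) dB_t.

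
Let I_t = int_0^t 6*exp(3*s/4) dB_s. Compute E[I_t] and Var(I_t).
E[I_t] = 0; Var(I_t) = 24*exp(3*t/2) - 24

The Itô integral of a deterministic integrand f(s) has mean 0 because each increment f(s) * (B_{s+ds} - B_s) has mean 0. By the Itô isometry:
  Var( int_0^t f(s) dB_s ) = E[ (int_0^t f(s) dB_s)^2 ] = int_0^t f(s)^2 ds.
Here f(s) = 6*exp(3*s/4), so f(s)^2 = 36*exp(3*s/2). Integrate:
  int_0^t (36*exp(3*s/2)) ds = 24*exp(3*t/2) - 24.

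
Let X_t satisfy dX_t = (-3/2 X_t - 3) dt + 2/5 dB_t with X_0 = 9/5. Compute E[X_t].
E[X_t] = -2 + 19*exp(-3*t/2)/5

Taking expectations and using E[dB_t] = 0, the mean m(t) = E[X_t] satisfies the ODE m'(t) = a m(t) + b with m(0) = x_0. With a = -3/2, b = -3, x_0 = 9/5, the solution is
  m(t) = x_0 * exp(a t) + (b/a) * (exp(a t) - 1)
       = (9/5) * exp((-3/2) t) + ((-3)/(-3/2)) * (exp((-3/2) t) - 1)
       = -2 + 19*exp(-3*t/2)/5.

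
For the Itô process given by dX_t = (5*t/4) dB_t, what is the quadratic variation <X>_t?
<X>_t = 25*t^3/48

For an Itô process dX_t = a(t) dt + b(t) dB_t, the quadratic variation is <X>_t = int_0^t b(s)^2 ds (the drift term does not contribute). Here b(s) = 5*s/4, so
  b(s)^2 = 25*s^2/16.
Integrating from 0 to t:
  <X>_t = int_0^t (25*s^2/16) ds = 25*t^3/48.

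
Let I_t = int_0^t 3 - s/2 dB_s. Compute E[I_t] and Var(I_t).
E[I_t] = 0; Var(I_t) = t*(t^2 - 18*t + 108)/12

The Itô integral of a deterministic integrand f(s) has mean 0 because each increment f(s) * (B_{s+ds} - B_s) has mean 0. By the Itô isometry:
  Var( int_0^t f(s) dB_s ) = E[ (int_0^t f(s) dB_s)^2 ] = int_0^t f(s)^2 ds.
Here f(s) = 3 - s/2, so f(s)^2 = (s - 6)^2/4. Integrate:
  int_0^t ((s - 6)^2/4) ds = t*(t^2 - 18*t + 108)/12.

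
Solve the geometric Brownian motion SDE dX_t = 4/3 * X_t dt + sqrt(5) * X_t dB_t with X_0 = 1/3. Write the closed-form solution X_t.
X_t = 1/3 * exp((-7/6) * t + (sqrt(5)) * B_t)

For GBM dX = mu X dt + sigma X dB with X_0 = x_0, apply Itô to Y = log X: dY = (mu - sigma^2/2) dt + sigma dB, so Y_t = log(x_0) + (mu - sigma^2/2) t + sigma B_t and hence X_t = x_0 * exp((mu - sigma^2/2) t + sigma B_t).
With mu = 4/3, sigma = sqrt(5), x_0 = 1/3, this gives:
  X_t = 1/3 * exp((-7/6) * t + (sqrt(5)) * B_t).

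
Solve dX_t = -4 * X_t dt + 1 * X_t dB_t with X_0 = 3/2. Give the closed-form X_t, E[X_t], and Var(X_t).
X_t = 3/2 * exp((-9/2) t + (1) B_t); E[X_t] = 3*exp(-4*t)/2; Var(X_t) = (9*exp(t) - 9)*exp(-8*t)/4

For GBM dX = mu X dt + sigma X dB with X_0 = x_0, apply Itô to Y = log X: dY = (mu - sigma^2/2) dt + sigma dB, so Y_t = log(x_0) + (mu - sigma^2/2) t + sigma B_t and hence X_t = x_0 * exp((mu - sigma^2/2) t + sigma B_t).
With mu = -4, sigma = 1, x_0 = 3/2, this gives:
  X_t = 3/2 * exp((-9/2) * t + (1) * B_t).
Since sigma*B_t ~ Normal(0, sigma^2 t), E[exp(sigma*B_t)] = exp(sigma^2 t / 2); so E[X_t] = x_0 * exp((mu - sigma^2/2) t) * exp(sigma^2 t / 2) = x_0 * exp(mu t) = 3*exp(-4*t)/2.
Var(X_t) = E[X_t^2] - (E[X_t])^2 = x_0^2 * exp(2 mu t) * (exp(sigma^2 t) - 1) = (9*exp(t) - 9)*exp(-8*t)/4.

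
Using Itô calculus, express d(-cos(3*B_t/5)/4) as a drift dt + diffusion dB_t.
d(-cos(3*B_t/5)/4) = (9*cos(3*B_t/5)/200) dt + (3*sin(3*B_t/5)/20) dB_t

Itô's formula for f(B_t) gives d f(B_t) = f'(B_t) dB_t + (1/2) f''(B_t) dt. Compute derivatives of f(x) = -cos(3*x/5)/4:
  f'(x)  = 3*sin(3*x/5)/20
  f''(x) = 9*cos(3*x/5)/100
Substitute x = B_t and multiply the f'' term by 1/2:
  drift     = (1/2) * (9*cos(3*x/5)/100) evaluated at B_t = 9*cos(3*B_t/5)/200
  diffusion = (3*sin(3*x/5)/20) evaluated at B_t = 3*sin(3*B_t/5)/20
Therefore d(-cos(3*B_t/5)/4) = (9*cos(3*B_t/5)/200) dt + (3*sin(3*B_t/5)/20) dB_t.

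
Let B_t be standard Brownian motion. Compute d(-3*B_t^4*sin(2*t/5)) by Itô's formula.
d(-3*B_t^4*sin(2*t/5)) = (-6*B_t^2*(B_t^2*cos(2*t/5) + 15*sin(2*t/5))/5) dt + (-12*B_t^3*sin(2*t/5)) dB_t

Itô's formula for f(t, x): d f(t, B_t) = (f_t + (1/2) f_xx) dt + f_x dB_t. Compute partials of f(t, x) = -3*x^4*sin(2*t/5):
  f_t(t,x)  = -6*x^4*cos(2*t/5)/5
  f_x(t,x)  = -12*x^3*sin(2*t/5)
  f_xx(t,x) = -36*x^2*sin(2*t/5)
Assemble drift = f_t + (1/2) f_xx = -6*x^2*(x^2*cos(2*t/5) + 15*sin(2*t/5))/5 and diffusion = f_x = -12*x^3*sin(2*t/5). Substituting x = B_t:
  d(-3*B_t^4*sin(2*t/5)) = (-6*B_t^2*(B_t^2*cos(2*t/5) + 15*sin(2*t/5))/5) dt + (-12*B_t^3*sin(2*t/5)) dB_t.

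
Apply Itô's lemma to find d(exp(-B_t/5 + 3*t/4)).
d(exp(-B_t/5 + 3*t/4)) = (77*exp(-B_t/5 + 3*t/4)/100) dt + (-exp(-B_t/5 + 3*t/4)/5) dB_t

Itô's formula for f(t, x): d f(t, B_t) = (f_t + (1/2) f_xx) dt + f_x dB_t. Compute partials of f(t, x) = exp(3*t/4 - x/5):
  f_t(t,x)  = 3*exp(3*t/4 - x/5)/4
  f_x(t,x)  = -exp(3*t/4 - x/5)/5
  f_xx(t,x) = exp(3*t/4 - x/5)/25
Assemble drift = f_t + (1/2) f_xx = 77*exp(3*t/4 - x/5)/100 and diffusion = f_x = -exp(3*t/4 - x/5)/5. Substituting x = B_t:
  d(exp(-B_t/5 + 3*t/4)) = (77*exp(-B_t/5 + 3*t/4)/100) dt + (-exp(-B_t/5 + 3*t/4)/5) dB_t.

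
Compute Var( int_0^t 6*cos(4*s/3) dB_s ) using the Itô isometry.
Var = 18*t + 27*sin(4*t/3)*cos(4*t/3)/2

The Itô integral of a deterministic integrand f(s) has mean 0 because each increment f(s) * (B_{s+ds} - B_s) has mean 0. By the Itô isometry:
  Var( int_0^t f(s) dB_s ) = E[ (int_0^t f(s) dB_s)^2 ] = int_0^t f(s)^2 ds.
Here f(s) = 6*cos(4*s/3), so f(s)^2 = 36*cos(4*s/3)^2. Integrate:
  int_0^t (36*cos(4*s/3)^2) ds = 18*t + 27*sin(4*t/3)*cos(4*t/3)/2.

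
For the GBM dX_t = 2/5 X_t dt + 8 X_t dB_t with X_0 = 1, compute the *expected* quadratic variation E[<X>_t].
E[<X>_t] = 80*exp(324*t/5)/81 - 80/81

<X>_t = int_0^t (8 * X_s)^2 ds. Taking expectation inside the integral: E[<X>_t] = 8^2 * int_0^t E[X_s^2] ds. For GBM, E[X_s^2] = x_0^2 * exp((2 mu + sigma^2) s). Integrating:
  E[<X>_t] = 8^2 * 1^2 * (exp((2*(2/5) + 8^2) t) - 1) / (2*(2/5) + 8^2)
           = 8^2 * 1^2 * (exp((324/5) t) - 1) / (324/5) = 80*exp(324*t/5)/81 - 80/81.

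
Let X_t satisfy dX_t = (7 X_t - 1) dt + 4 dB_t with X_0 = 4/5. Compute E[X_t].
E[X_t] = 23*exp(7*t)/35 + 1/7

Taking expectations and using E[dB_t] = 0, the mean m(t) = E[X_t] satisfies the ODE m'(t) = a m(t) + b with m(0) = x_0. With a = 7, b = -1, x_0 = 4/5, the solution is
  m(t) = x_0 * exp(a t) + (b/a) * (exp(a t) - 1)
       = (4/5) * exp(7 t) + ((-1)/7) * (exp(7 t) - 1)
       = 23*exp(7*t)/35 + 1/7.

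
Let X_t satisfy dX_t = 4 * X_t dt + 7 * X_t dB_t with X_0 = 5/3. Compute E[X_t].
E[X_t] = 5*exp(4*t)/3

For GBM dX = mu X dt + sigma X dB with X_0 = x_0, apply Itô to Y = log X: dY = (mu - sigma^2/2) dt + sigma dB, so Y_t = log(x_0) + (mu - sigma^2/2) t + sigma B_t and hence X_t = x_0 * exp((mu - sigma^2/2) t + sigma B_t).
With mu = 4, sigma = 7, x_0 = 5/3, this gives:
  X_t = 5/3 * exp((-41/2) * t + (7) * B_t).
Since sigma*B_t ~ Normal(0, sigma^2 t), E[exp(sigma*B_t)] = exp(sigma^2 t / 2); so E[X_t] = x_0 * exp((mu - sigma^2/2) t) * exp(sigma^2 t / 2) = x_0 * exp(mu t) = 5*exp(4*t)/3.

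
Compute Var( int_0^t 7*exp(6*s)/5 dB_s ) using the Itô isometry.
Var = 49*exp(12*t)/300 - 49/300

The Itô integral of a deterministic integrand f(s) has mean 0 because each increment f(s) * (B_{s+ds} - B_s) has mean 0. By the Itô isometry:
  Var( int_0^t f(s) dB_s ) = E[ (int_0^t f(s) dB_s)^2 ] = int_0^t f(s)^2 ds.
Here f(s) = 7*exp(6*s)/5, so f(s)^2 = 49*exp(12*s)/25. Integrate:
  int_0^t (49*exp(12*s)/25) ds = 49*exp(12*t)/300 - 49/300.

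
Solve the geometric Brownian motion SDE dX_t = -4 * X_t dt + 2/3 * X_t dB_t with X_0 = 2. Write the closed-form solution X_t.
X_t = 2 * exp((-38/9) * t + (2/3) * B_t)

For GBM dX = mu X dt + sigma X dB with X_0 = x_0, apply Itô to Y = log X: dY = (mu - sigma^2/2) dt + sigma dB, so Y_t = log(x_0) + (mu - sigma^2/2) t + sigma B_t and hence X_t = x_0 * exp((mu - sigma^2/2) t + sigma B_t).
With mu = -4, sigma = 2/3, x_0 = 2, this gives:
  X_t = 2 * exp((-38/9) * t + (2/3) * B_t).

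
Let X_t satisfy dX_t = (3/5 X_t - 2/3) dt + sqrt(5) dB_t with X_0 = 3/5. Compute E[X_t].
E[X_t] = 10/9 - 23*exp(3*t/5)/45

Taking expectations and using E[dB_t] = 0, the mean m(t) = E[X_t] satisfies the ODE m'(t) = a m(t) + b with m(0) = x_0. With a = 3/5, b = -2/3, x_0 = 3/5, the solution is
  m(t) = x_0 * exp(a t) + (b/a) * (exp(a t) - 1)
       = (3/5) * exp((3/5) t) + ((-2/3)/(3/5)) * (exp((3/5) t) - 1)
       = 10/9 - 23*exp(3*t/5)/45.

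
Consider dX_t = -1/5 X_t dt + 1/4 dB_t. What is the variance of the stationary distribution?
lim Var(X_t) = 5/32

The OU SDE dX = -theta X dt + sigma dB admits the integrating factor exp(theta t): d(exp(theta t) X_t) = sigma exp(theta t) dB_t. Integrating from 0 to t gives X_t = x_0 * exp(-theta t) + sigma * int_0^t exp(-theta (t-s)) dB_s for any initial x_0. The Itô integral has variance (by the Itô isometry) sigma^2 * int_0^t exp(-2 theta (t - s)) ds = sigma^2 * (1 - exp(-2 theta t)) / (2 theta), independent of x_0.
With theta = 1/5, sigma = 1/4:
  Var(X_t) = (1/4)^2 * (1 - exp(-2*1/5 t)) / (2 * 1/5) = 5/32 - 5*exp(-2*t/5)/32.
As t -> infinity, exp(-2*1/5 t) -> 0, so the stationary variance is sigma^2 / (2 theta) = 5/32.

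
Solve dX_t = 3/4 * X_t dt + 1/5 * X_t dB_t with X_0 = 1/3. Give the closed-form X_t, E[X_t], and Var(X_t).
X_t = 1/3 * exp((73/100) t + (1/5) B_t); E[X_t] = exp(3*t/4)/3; Var(X_t) = (exp(t/25) - 1)*exp(3*t/2)/9

For GBM dX = mu X dt + sigma X dB with X_0 = x_0, apply Itô to Y = log X: dY = (mu - sigma^2/2) dt + sigma dB, so Y_t = log(x_0) + (mu - sigma^2/2) t + sigma B_t and hence X_t = x_0 * exp((mu - sigma^2/2) t + sigma B_t).
With mu = 3/4, sigma = 1/5, x_0 = 1/3, this gives:
  X_t = 1/3 * exp((73/100) * t + (1/5) * B_t).
Since sigma*B_t ~ Normal(0, sigma^2 t), E[exp(sigma*B_t)] = exp(sigma^2 t / 2); so E[X_t] = x_0 * exp((mu - sigma^2/2) t) * exp(sigma^2 t / 2) = x_0 * exp(mu t) = exp(3*t/4)/3.
Var(X_t) = E[X_t^2] - (E[X_t])^2 = x_0^2 * exp(2 mu t) * (exp(sigma^2 t) - 1) = (exp(t/25) - 1)*exp(3*t/2)/9.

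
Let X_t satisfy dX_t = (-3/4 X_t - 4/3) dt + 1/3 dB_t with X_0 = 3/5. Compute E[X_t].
E[X_t] = -16/9 + 107*exp(-3*t/4)/45

Taking expectations and using E[dB_t] = 0, the mean m(t) = E[X_t] satisfies the ODE m'(t) = a m(t) + b with m(0) = x_0. With a = -3/4, b = -4/3, x_0 = 3/5, the solution is
  m(t) = x_0 * exp(a t) + (b/a) * (exp(a t) - 1)
       = (3/5) * exp((-3/4) t) + ((-4/3)/(-3/4)) * (exp((-3/4) t) - 1)
       = -16/9 + 107*exp(-3*t/4)/45.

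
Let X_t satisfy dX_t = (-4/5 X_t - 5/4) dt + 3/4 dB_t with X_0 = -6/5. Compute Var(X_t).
Var(X_t) = 45/128 - 45*exp(-8*t/5)/128

The variance V(t) = Var(X_t) satisfies V'(t) = 2 a V(t) + c^2 with V(0) = 0 (drift coefficient is linear in X, diffusion is constant). With a = -4/5, c = 3/4, the solution is
  V(t) = (c^2 / (2 a)) * (exp(2 a t) - 1)
       = ((3/4)^2 / (2*(-4/5))) * (exp((-8/5) t) - 1)
       = 45/128 - 45*exp(-8*t/5)/128.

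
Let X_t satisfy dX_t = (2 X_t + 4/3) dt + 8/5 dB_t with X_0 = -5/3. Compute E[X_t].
E[X_t] = -exp(2*t) - 2/3

Taking expectations and using E[dB_t] = 0, the mean m(t) = E[X_t] satisfies the ODE m'(t) = a m(t) + b with m(0) = x_0. With a = 2, b = 4/3, x_0 = -5/3, the solution is
  m(t) = x_0 * exp(a t) + (b/a) * (exp(a t) - 1)
       = (-5/3) * exp(2 t) + ((4/3)/2) * (exp(2 t) - 1)
       = -exp(2*t) - 2/3.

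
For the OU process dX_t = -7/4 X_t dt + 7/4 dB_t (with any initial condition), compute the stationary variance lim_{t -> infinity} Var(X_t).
lim Var(X_t) = 7/8

The OU SDE dX = -theta X dt + sigma dB admits the integrating factor exp(theta t): d(exp(theta t) X_t) = sigma exp(theta t) dB_t. Integrating from 0 to t gives X_t = x_0 * exp(-theta t) + sigma * int_0^t exp(-theta (t-s)) dB_s for any initial x_0. The Itô integral has variance (by the Itô isometry) sigma^2 * int_0^t exp(-2 theta (t - s)) ds = sigma^2 * (1 - exp(-2 theta t)) / (2 theta), independent of x_0.
With theta = 7/4, sigma = 7/4:
  Var(X_t) = (7/4)^2 * (1 - exp(-2*7/4 t)) / (2 * 7/4) = 7/8 - 7*exp(-7*t/2)/8.
As t -> infinity, exp(-2*7/4 t) -> 0, so the stationary variance is sigma^2 / (2 theta) = 7/8.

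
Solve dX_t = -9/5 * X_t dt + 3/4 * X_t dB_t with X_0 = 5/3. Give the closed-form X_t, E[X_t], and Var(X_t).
X_t = 5/3 * exp((-333/160) t + (3/4) B_t); E[X_t] = 5*exp(-9*t/5)/3; Var(X_t) = (25*exp(9*t/16) - 25)*exp(-18*t/5)/9

For GBM dX = mu X dt + sigma X dB with X_0 = x_0, apply Itô to Y = log X: dY = (mu - sigma^2/2) dt + sigma dB, so Y_t = log(x_0) + (mu - sigma^2/2) t + sigma B_t and hence X_t = x_0 * exp((mu - sigma^2/2) t + sigma B_t).
With mu = -9/5, sigma = 3/4, x_0 = 5/3, this gives:
  X_t = 5/3 * exp((-333/160) * t + (3/4) * B_t).
Since sigma*B_t ~ Normal(0, sigma^2 t), E[exp(sigma*B_t)] = exp(sigma^2 t / 2); so E[X_t] = x_0 * exp((mu - sigma^2/2) t) * exp(sigma^2 t / 2) = x_0 * exp(mu t) = 5*exp(-9*t/5)/3.
Var(X_t) = E[X_t^2] - (E[X_t])^2 = x_0^2 * exp(2 mu t) * (exp(sigma^2 t) - 1) = (25*exp(9*t/16) - 25)*exp(-18*t/5)/9.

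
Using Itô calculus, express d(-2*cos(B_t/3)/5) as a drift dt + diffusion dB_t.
d(-2*cos(B_t/3)/5) = (cos(B_t/3)/45) dt + (2*sin(B_t/3)/15) dB_t

Itô's formula for f(B_t) gives d f(B_t) = f'(B_t) dB_t + (1/2) f''(B_t) dt. Compute derivatives of f(x) = -2*cos(x/3)/5:
  f'(x)  = 2*sin(x/3)/15
  f''(x) = 2*cos(x/3)/45
Substitute x = B_t and multiply the f'' term by 1/2:
  drift     = (1/2) * (2*cos(x/3)/45) evaluated at B_t = cos(B_t/3)/45
  diffusion = (2*sin(x/3)/15) evaluated at B_t = 2*sin(B_t/3)/15
Therefore d(-2*cos(B_t/3)/5) = (cos(B_t/3)/45) dt + (2*sin(B_t/3)/15) dB_t.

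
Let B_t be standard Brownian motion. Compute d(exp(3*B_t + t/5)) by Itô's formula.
d(exp(3*B_t + t/5)) = (47*exp(3*B_t + t/5)/10) dt + (3*exp(3*B_t + t/5)) dB_t

Itô's formula for f(t, x): d f(t, B_t) = (f_t + (1/2) f_xx) dt + f_x dB_t. Compute partials of f(t, x) = exp(t/5 + 3*x):
  f_t(t,x)  = exp(t/5 + 3*x)/5
  f_x(t,x)  = 3*exp(t/5 + 3*x)
  f_xx(t,x) = 9*exp(t/5 + 3*x)
Assemble drift = f_t + (1/2) f_xx = 47*exp(t/5 + 3*x)/10 and diffusion = f_x = 3*exp(t/5 + 3*x). Substituting x = B_t:
  d(exp(3*B_t + t/5)) = (47*exp(3*B_t + t/5)/10) dt + (3*exp(3*B_t + t/5)) dB_t.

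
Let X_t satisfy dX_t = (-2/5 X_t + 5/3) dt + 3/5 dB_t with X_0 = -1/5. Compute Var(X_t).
Var(X_t) = 9/20 - 9*exp(-4*t/5)/20

The variance V(t) = Var(X_t) satisfies V'(t) = 2 a V(t) + c^2 with V(0) = 0 (drift coefficient is linear in X, diffusion is constant). With a = -2/5, c = 3/5, the solution is
  V(t) = (c^2 / (2 a)) * (exp(2 a t) - 1)
       = ((3/5)^2 / (2*(-2/5))) * (exp((-4/5) t) - 1)
       = 9/20 - 9*exp(-4*t/5)/20.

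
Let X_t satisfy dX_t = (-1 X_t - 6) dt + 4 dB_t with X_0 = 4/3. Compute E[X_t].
E[X_t] = -6 + 22*exp(-t)/3

Taking expectations and using E[dB_t] = 0, the mean m(t) = E[X_t] satisfies the ODE m'(t) = a m(t) + b with m(0) = x_0. With a = -1, b = -6, x_0 = 4/3, the solution is
  m(t) = x_0 * exp(a t) + (b/a) * (exp(a t) - 1)
       = (4/3) * exp((-1) t) + ((-6)/(-1)) * (exp((-1) t) - 1)
       = -6 + 22*exp(-t)/3.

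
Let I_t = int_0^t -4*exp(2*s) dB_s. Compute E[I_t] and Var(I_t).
E[I_t] = 0; Var(I_t) = 4*exp(4*t) - 4

The Itô integral of a deterministic integrand f(s) has mean 0 because each increment f(s) * (B_{s+ds} - B_s) has mean 0. By the Itô isometry:
  Var( int_0^t f(s) dB_s ) = E[ (int_0^t f(s) dB_s)^2 ] = int_0^t f(s)^2 ds.
Here f(s) = -4*exp(2*s), so f(s)^2 = 16*exp(4*s). Integrate:
  int_0^t (16*exp(4*s)) ds = 4*exp(4*t) - 4.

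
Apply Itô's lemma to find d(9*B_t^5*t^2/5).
d(9*B_t^5*t^2/5) = (18*B_t^3*t*(B_t^2 + 5*t)/5) dt + (9*B_t^4*t^2) dB_t

Itô's formula for f(t, x): d f(t, B_t) = (f_t + (1/2) f_xx) dt + f_x dB_t. Compute partials of f(t, x) = 9*t^2*x^5/5:
  f_t(t,x)  = 18*t*x^5/5
  f_x(t,x)  = 9*t^2*x^4
  f_xx(t,x) = 36*t^2*x^3
Assemble drift = f_t + (1/2) f_xx = 18*t*x^3*(5*t + x^2)/5 and diffusion = f_x = 9*t^2*x^4. Substituting x = B_t:
  d(9*B_t^5*t^2/5) = (18*B_t^3*t*(B_t^2 + 5*t)/5) dt + (9*B_t^4*t^2) dB_t.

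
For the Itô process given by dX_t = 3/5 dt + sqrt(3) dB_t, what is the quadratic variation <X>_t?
<X>_t = 3*t

For an Itô process dX_t = a(t) dt + b(t) dB_t, the quadratic variation is <X>_t = int_0^t b(s)^2 ds (the drift term does not contribute). Here b(s) = sqrt(3), so
  b(s)^2 = 3.
Integrating from 0 to t:
  <X>_t = int_0^t (3) ds = 3*t.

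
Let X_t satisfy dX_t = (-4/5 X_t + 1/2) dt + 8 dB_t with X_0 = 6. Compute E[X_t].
E[X_t] = 5/8 + 43*exp(-4*t/5)/8

Taking expectations and using E[dB_t] = 0, the mean m(t) = E[X_t] satisfies the ODE m'(t) = a m(t) + b with m(0) = x_0. With a = -4/5, b = 1/2, x_0 = 6, the solution is
  m(t) = x_0 * exp(a t) + (b/a) * (exp(a t) - 1)
       = 6 * exp((-4/5) t) + ((1/2)/(-4/5)) * (exp((-4/5) t) - 1)
       = 5/8 + 43*exp(-4*t/5)/8.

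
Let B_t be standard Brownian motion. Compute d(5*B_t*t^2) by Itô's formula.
d(5*B_t*t^2) = (10*B_t*t) dt + (5*t^2) dB_t

Itô's formula for f(t, x): d f(t, B_t) = (f_t + (1/2) f_xx) dt + f_x dB_t. Compute partials of f(t, x) = 5*t^2*x:
  f_t(t,x)  = 10*t*x
  f_x(t,x)  = 5*t^2
  f_xx(t,x) = 0
Assemble drift = f_t + (1/2) f_xx = 10*t*x and diffusion = f_x = 5*t^2. Substituting x = B_t:
  d(5*B_t*t^2) = (10*B_t*t) dt + (5*t^2) dB_t.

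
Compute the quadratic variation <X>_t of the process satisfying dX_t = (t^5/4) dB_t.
<X>_t = t^11/176

For an Itô process dX_t = a(t) dt + b(t) dB_t, the quadratic variation is <X>_t = int_0^t b(s)^2 ds (the drift term does not contribute). Here b(s) = s^5/4, so
  b(s)^2 = s^10/16.
Integrating from 0 to t:
  <X>_t = int_0^t (s^10/16) ds = t^11/176.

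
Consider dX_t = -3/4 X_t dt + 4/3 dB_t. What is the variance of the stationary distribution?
lim Var(X_t) = 32/27

The OU SDE dX = -theta X dt + sigma dB admits the integrating factor exp(theta t): d(exp(theta t) X_t) = sigma exp(theta t) dB_t. Integrating from 0 to t gives X_t = x_0 * exp(-theta t) + sigma * int_0^t exp(-theta (t-s)) dB_s for any initial x_0. The Itô integral has variance (by the Itô isometry) sigma^2 * int_0^t exp(-2 theta (t - s)) ds = sigma^2 * (1 - exp(-2 theta t)) / (2 theta), independent of x_0.
With theta = 3/4, sigma = 4/3:
  Var(X_t) = (4/3)^2 * (1 - exp(-2*3/4 t)) / (2 * 3/4) = 32/27 - 32*exp(-3*t/2)/27.
As t -> infinity, exp(-2*3/4 t) -> 0, so the stationary variance is sigma^2 / (2 theta) = 32/27.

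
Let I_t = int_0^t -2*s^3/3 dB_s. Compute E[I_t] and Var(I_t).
E[I_t] = 0; Var(I_t) = 4*t^7/63

The Itô integral of a deterministic integrand f(s) has mean 0 because each increment f(s) * (B_{s+ds} - B_s) has mean 0. By the Itô isometry:
  Var( int_0^t f(s) dB_s ) = E[ (int_0^t f(s) dB_s)^2 ] = int_0^t f(s)^2 ds.
Here f(s) = -2*s^3/3, so f(s)^2 = 4*s^6/9. Integrate:
  int_0^t (4*s^6/9) ds = 4*t^7/63.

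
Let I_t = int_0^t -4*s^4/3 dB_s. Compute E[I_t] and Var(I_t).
E[I_t] = 0; Var(I_t) = 16*t^9/81

The Itô integral of a deterministic integrand f(s) has mean 0 because each increment f(s) * (B_{s+ds} - B_s) has mean 0. By the Itô isometry:
  Var( int_0^t f(s) dB_s ) = E[ (int_0^t f(s) dB_s)^2 ] = int_0^t f(s)^2 ds.
Here f(s) = -4*s^4/3, so f(s)^2 = 16*s^8/9. Integrate:
  int_0^t (16*s^8/9) ds = 16*t^9/81.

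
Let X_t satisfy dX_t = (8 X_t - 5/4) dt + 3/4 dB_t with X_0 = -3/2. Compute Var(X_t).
Var(X_t) = 9*exp(16*t)/256 - 9/256

The variance V(t) = Var(X_t) satisfies V'(t) = 2 a V(t) + c^2 with V(0) = 0 (drift coefficient is linear in X, diffusion is constant). With a = 8, c = 3/4, the solution is
  V(t) = (c^2 / (2 a)) * (exp(2 a t) - 1)
       = ((3/4)^2 / (2*8)) * (exp(16 t) - 1)
       = 9*exp(16*t)/256 - 9/256.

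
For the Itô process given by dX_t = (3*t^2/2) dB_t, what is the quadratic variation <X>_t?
<X>_t = 9*t^5/20

For an Itô process dX_t = a(t) dt + b(t) dB_t, the quadratic variation is <X>_t = int_0^t b(s)^2 ds (the drift term does not contribute). Here b(s) = 3*s^2/2, so
  b(s)^2 = 9*s^4/4.
Integrating from 0 to t:
  <X>_t = int_0^t (9*s^4/4) ds = 9*t^5/20.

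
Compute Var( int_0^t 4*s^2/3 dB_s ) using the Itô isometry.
Var = 16*t^5/45

The Itô integral of a deterministic integrand f(s) has mean 0 because each increment f(s) * (B_{s+ds} - B_s) has mean 0. By the Itô isometry:
  Var( int_0^t f(s) dB_s ) = E[ (int_0^t f(s) dB_s)^2 ] = int_0^t f(s)^2 ds.
Here f(s) = 4*s^2/3, so f(s)^2 = 16*s^4/9. Integrate:
  int_0^t (16*s^4/9) ds = 16*t^5/45.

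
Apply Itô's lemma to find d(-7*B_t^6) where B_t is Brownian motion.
d(-7*B_t^6) = (-105*B_t^4) dt + (-42*B_t^5) dB_t

Itô's formula for f(B_t) gives d f(B_t) = f'(B_t) dB_t + (1/2) f''(B_t) dt. Compute derivatives of f(x) = -7*x^6:
  f'(x)  = -42*x^5
  f''(x) = -210*x^4
Substitute x = B_t and multiply the f'' term by 1/2:
  drift     = (1/2) * (-210*x^4) evaluated at B_t = -105*B_t^4
  diffusion = (-42*x^5) evaluated at B_t = -42*B_t^5
Therefore d(-7*B_t^6) = (-105*B_t^4) dt + (-42*B_t^5) dB_t.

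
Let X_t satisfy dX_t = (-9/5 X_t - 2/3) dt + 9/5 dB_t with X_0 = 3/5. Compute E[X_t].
E[X_t] = -10/27 + 131*exp(-9*t/5)/135

Taking expectations and using E[dB_t] = 0, the mean m(t) = E[X_t] satisfies the ODE m'(t) = a m(t) + b with m(0) = x_0. With a = -9/5, b = -2/3, x_0 = 3/5, the solution is
  m(t) = x_0 * exp(a t) + (b/a) * (exp(a t) - 1)
       = (3/5) * exp((-9/5) t) + ((-2/3)/(-9/5)) * (exp((-9/5) t) - 1)
       = -10/27 + 131*exp(-9*t/5)/135.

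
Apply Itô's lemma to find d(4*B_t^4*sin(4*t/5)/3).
d(4*B_t^4*sin(4*t/5)/3) = (8*B_t^2*(2*B_t^2*cos(4*t/5)/15 + sin(4*t/5))) dt + (16*B_t^3*sin(4*t/5)/3) dB_t

Itô's formula for f(t, x): d f(t, B_t) = (f_t + (1/2) f_xx) dt + f_x dB_t. Compute partials of f(t, x) = 4*x^4*sin(4*t/5)/3:
  f_t(t,x)  = 16*x^4*cos(4*t/5)/15
  f_x(t,x)  = 16*x^3*sin(4*t/5)/3
  f_xx(t,x) = 16*x^2*sin(4*t/5)
Assemble drift = f_t + (1/2) f_xx = 8*x^2*(2*x^2*cos(4*t/5)/15 + sin(4*t/5)) and diffusion = f_x = 16*x^3*sin(4*t/5)/3. Substituting x = B_t:
  d(4*B_t^4*sin(4*t/5)/3) = (8*B_t^2*(2*B_t^2*cos(4*t/5)/15 + sin(4*t/5))) dt + (16*B_t^3*sin(4*t/5)/3) dB_t.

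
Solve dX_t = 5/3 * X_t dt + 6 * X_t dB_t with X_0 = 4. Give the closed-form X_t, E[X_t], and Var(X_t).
X_t = 4 * exp((-49/3) t + (6) B_t); E[X_t] = 4*exp(5*t/3); Var(X_t) = 16*(exp(36*t) - 1)*exp(10*t/3)

For GBM dX = mu X dt + sigma X dB with X_0 = x_0, apply Itô to Y = log X: dY = (mu - sigma^2/2) dt + sigma dB, so Y_t = log(x_0) + (mu - sigma^2/2) t + sigma B_t and hence X_t = x_0 * exp((mu - sigma^2/2) t + sigma B_t).
With mu = 5/3, sigma = 6, x_0 = 4, this gives:
  X_t = 4 * exp((-49/3) * t + (6) * B_t).
Since sigma*B_t ~ Normal(0, sigma^2 t), E[exp(sigma*B_t)] = exp(sigma^2 t / 2); so E[X_t] = x_0 * exp((mu - sigma^2/2) t) * exp(sigma^2 t / 2) = x_0 * exp(mu t) = 4*exp(5*t/3).
Var(X_t) = E[X_t^2] - (E[X_t])^2 = x_0^2 * exp(2 mu t) * (exp(sigma^2 t) - 1) = 16*(exp(36*t) - 1)*exp(10*t/3).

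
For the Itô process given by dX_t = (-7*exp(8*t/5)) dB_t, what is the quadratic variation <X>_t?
<X>_t = 245*exp(16*t/5)/16 - 245/16

For an Itô process dX_t = a(t) dt + b(t) dB_t, the quadratic variation is <X>_t = int_0^t b(s)^2 ds (the drift term does not contribute). Here b(s) = -7*exp(8*s/5), so
  b(s)^2 = 49*exp(16*s/5).
Integrating from 0 to t:
  <X>_t = int_0^t (49*exp(16*s/5)) ds = 245*exp(16*t/5)/16 - 245/16.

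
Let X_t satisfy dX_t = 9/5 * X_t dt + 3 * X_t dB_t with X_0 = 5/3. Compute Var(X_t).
Var(X_t) = 25*(exp(9*t) - 1)*exp(18*t/5)/9

For GBM dX = mu X dt + sigma X dB with X_0 = x_0, apply Itô to Y = log X: dY = (mu - sigma^2/2) dt + sigma dB, so Y_t = log(x_0) + (mu - sigma^2/2) t + sigma B_t and hence X_t = x_0 * exp((mu - sigma^2/2) t + sigma B_t).
With mu = 9/5, sigma = 3, x_0 = 5/3, this gives:
  X_t = 5/3 * exp((-27/10) * t + (3) * B_t).
Since sigma*B_t ~ Normal(0, sigma^2 t), E[exp(sigma*B_t)] = exp(sigma^2 t / 2); so E[X_t] = x_0 * exp((mu - sigma^2/2) t) * exp(sigma^2 t / 2) = x_0 * exp(mu t) = 5*exp(9*t/5)/3.
Var(X_t) = E[X_t^2] - (E[X_t])^2 = x_0^2 * exp(2 mu t) * (exp(sigma^2 t) - 1) = 25*(exp(9*t) - 1)*exp(18*t/5)/9.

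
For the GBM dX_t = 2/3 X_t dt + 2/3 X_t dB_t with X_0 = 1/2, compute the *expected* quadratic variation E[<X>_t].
E[<X>_t] = exp(16*t/9)/16 - 1/16

<X>_t = int_0^t ((2/3) * X_s)^2 ds. Taking expectation inside the integral: E[<X>_t] = (2/3)^2 * int_0^t E[X_s^2] ds. For GBM, E[X_s^2] = x_0^2 * exp((2 mu + sigma^2) s). Integrating:
  E[<X>_t] = (2/3)^2 * (1/2)^2 * (exp((2*(2/3) + (2/3)^2) t) - 1) / (2*(2/3) + (2/3)^2)
           = (2/3)^2 * (1/2)^2 * (exp((16/9) t) - 1) / (16/9) = exp(16*t/9)/16 - 1/16.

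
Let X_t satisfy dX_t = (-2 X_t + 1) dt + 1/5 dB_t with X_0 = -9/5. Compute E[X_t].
E[X_t] = 1/2 - 23*exp(-2*t)/10

Taking expectations and using E[dB_t] = 0, the mean m(t) = E[X_t] satisfies the ODE m'(t) = a m(t) + b with m(0) = x_0. With a = -2, b = 1, x_0 = -9/5, the solution is
  m(t) = x_0 * exp(a t) + (b/a) * (exp(a t) - 1)
       = (-9/5) * exp((-2) t) + (1/(-2)) * (exp((-2) t) - 1)
       = 1/2 - 23*exp(-2*t)/10.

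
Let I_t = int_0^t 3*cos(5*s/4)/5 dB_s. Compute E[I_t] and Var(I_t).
E[I_t] = 0; Var(I_t) = 9*t/50 + 9*sin(5*t/2)/125

The Itô integral of a deterministic integrand f(s) has mean 0 because each increment f(s) * (B_{s+ds} - B_s) has mean 0. By the Itô isometry:
  Var( int_0^t f(s) dB_s ) = E[ (int_0^t f(s) dB_s)^2 ] = int_0^t f(s)^2 ds.
Here f(s) = 3*cos(5*s/4)/5, so f(s)^2 = 9*cos(5*s/4)^2/25. Integrate:
  int_0^t (9*cos(5*s/4)^2/25) ds = 9*t/50 + 9*sin(5*t/2)/125.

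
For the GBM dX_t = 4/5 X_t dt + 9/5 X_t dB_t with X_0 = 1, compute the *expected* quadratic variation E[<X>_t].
E[<X>_t] = 81*exp(121*t/25)/121 - 81/121

<X>_t = int_0^t ((9/5) * X_s)^2 ds. Taking expectation inside the integral: E[<X>_t] = (9/5)^2 * int_0^t E[X_s^2] ds. For GBM, E[X_s^2] = x_0^2 * exp((2 mu + sigma^2) s). Integrating:
  E[<X>_t] = (9/5)^2 * 1^2 * (exp((2*(4/5) + (9/5)^2) t) - 1) / (2*(4/5) + (9/5)^2)
           = (9/5)^2 * 1^2 * (exp((121/25) t) - 1) / (121/25) = 81*exp(121*t/25)/121 - 81/121.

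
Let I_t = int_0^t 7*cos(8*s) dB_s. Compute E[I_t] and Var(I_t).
E[I_t] = 0; Var(I_t) = 49*t/2 + 49*sin(8*t)*cos(8*t)/16

The Itô integral of a deterministic integrand f(s) has mean 0 because each increment f(s) * (B_{s+ds} - B_s) has mean 0. By the Itô isometry:
  Var( int_0^t f(s) dB_s ) = E[ (int_0^t f(s) dB_s)^2 ] = int_0^t f(s)^2 ds.
Here f(s) = 7*cos(8*s), so f(s)^2 = 49*cos(8*s)^2. Integrate:
  int_0^t (49*cos(8*s)^2) ds = 49*t/2 + 49*sin(8*t)*cos(8*t)/16.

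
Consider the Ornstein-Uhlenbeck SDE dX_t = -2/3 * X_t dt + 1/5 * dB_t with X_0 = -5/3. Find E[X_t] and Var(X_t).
E[X_t] = -5*exp(-2*t/3)/3; Var(X_t) = 3/100 - 3*exp(-4*t/3)/100

The OU SDE dX = -theta X dt + sigma dB admits the integrating factor exp(theta t): d(exp(theta t) X_t) = sigma exp(theta t) dB_t. Integrating from 0 to t:
  X_t = x_0 * exp(-theta t) + sigma * int_0^t exp(-theta (t-s)) dB_s.
The Itô integral has mean 0 and (by the Itô isometry) variance sigma^2 * int_0^t exp(-2 theta (t - s)) ds = sigma^2 * (1 - exp(-2 theta t)) / (2 theta).
With theta = 2/3, sigma = 1/5, x_0 = -5/3:
  E[X_t] = -5/3 * exp(-2/3 t) = -5*exp(-2*t/3)/3
  Var(X_t) = (1/5)^2 * (1 - exp(-2*2/3 t)) / (2 * 2/3) = 3/100 - 3*exp(-4*t/3)/100.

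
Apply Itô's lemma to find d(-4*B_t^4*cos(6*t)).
d(-4*B_t^4*cos(6*t)) = (24*B_t^2*(B_t^2*sin(6*t) - cos(6*t))) dt + (-16*B_t^3*cos(6*t)) dB_t

Itô's formula for f(t, x): d f(t, B_t) = (f_t + (1/2) f_xx) dt + f_x dB_t. Compute partials of f(t, x) = -4*x^4*cos(6*t):
  f_t(t,x)  = 24*x^4*sin(6*t)
  f_x(t,x)  = -16*x^3*cos(6*t)
  f_xx(t,x) = -48*x^2*cos(6*t)
Assemble drift = f_t + (1/2) f_xx = 24*x^2*(x^2*sin(6*t) - cos(6*t)) and diffusion = f_x = -16*x^3*cos(6*t). Substituting x = B_t:
  d(-4*B_t^4*cos(6*t)) = (24*B_t^2*(B_t^2*sin(6*t) - cos(6*t))) dt + (-16*B_t^3*cos(6*t)) dB_t.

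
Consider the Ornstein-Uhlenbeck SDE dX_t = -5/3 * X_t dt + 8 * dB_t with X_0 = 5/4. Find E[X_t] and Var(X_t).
E[X_t] = 5*exp(-5*t/3)/4; Var(X_t) = 96/5 - 96*exp(-10*t/3)/5

The OU SDE dX = -theta X dt + sigma dB admits the integrating factor exp(theta t): d(exp(theta t) X_t) = sigma exp(theta t) dB_t. Integrating from 0 to t:
  X_t = x_0 * exp(-theta t) + sigma * int_0^t exp(-theta (t-s)) dB_s.
The Itô integral has mean 0 and (by the Itô isometry) variance sigma^2 * int_0^t exp(-2 theta (t - s)) ds = sigma^2 * (1 - exp(-2 theta t)) / (2 theta).
With theta = 5/3, sigma = 8, x_0 = 5/4:
  E[X_t] = 5/4 * exp(-5/3 t) = 5*exp(-5*t/3)/4
  Var(X_t) = (8)^2 * (1 - exp(-2*5/3 t)) / (2 * 5/3) = 96/5 - 96*exp(-10*t/3)/5.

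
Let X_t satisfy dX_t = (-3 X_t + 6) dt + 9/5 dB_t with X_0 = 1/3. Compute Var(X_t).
Var(X_t) = 27/50 - 27*exp(-6*t)/50

The variance V(t) = Var(X_t) satisfies V'(t) = 2 a V(t) + c^2 with V(0) = 0 (drift coefficient is linear in X, diffusion is constant). With a = -3, c = 9/5, the solution is
  V(t) = (c^2 / (2 a)) * (exp(2 a t) - 1)
       = ((9/5)^2 / (2*(-3))) * (exp((-6) t) - 1)
       = 27/50 - 27*exp(-6*t)/50.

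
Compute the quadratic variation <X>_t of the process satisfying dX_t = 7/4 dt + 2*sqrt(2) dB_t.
<X>_t = 8*t

For an Itô process dX_t = a(t) dt + b(t) dB_t, the quadratic variation is <X>_t = int_0^t b(s)^2 ds (the drift term does not contribute). Here b(s) = 2*sqrt(2), so
  b(s)^2 = 8.
Integrating from 0 to t:
  <X>_t = int_0^t (8) ds = 8*t.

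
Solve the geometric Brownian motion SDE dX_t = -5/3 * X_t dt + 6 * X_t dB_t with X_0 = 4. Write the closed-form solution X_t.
X_t = 4 * exp((-59/3) * t + (6) * B_t)

For GBM dX = mu X dt + sigma X dB with X_0 = x_0, apply Itô to Y = log X: dY = (mu - sigma^2/2) dt + sigma dB, so Y_t = log(x_0) + (mu - sigma^2/2) t + sigma B_t and hence X_t = x_0 * exp((mu - sigma^2/2) t + sigma B_t).
With mu = -5/3, sigma = 6, x_0 = 4, this gives:
  X_t = 4 * exp((-59/3) * t + (6) * B_t).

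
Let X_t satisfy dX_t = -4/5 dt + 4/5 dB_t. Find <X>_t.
<X>_t = 16*t/25

For an Itô process dX_t = a(t) dt + b(t) dB_t, the quadratic variation is <X>_t = int_0^t b(s)^2 ds (the drift term does not contribute). Here b(s) = 4/5, so
  b(s)^2 = 16/25.
Integrating from 0 to t:
  <X>_t = int_0^t (16/25) ds = 16*t/25.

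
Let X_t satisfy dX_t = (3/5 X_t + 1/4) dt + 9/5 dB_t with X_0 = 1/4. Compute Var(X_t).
Var(X_t) = 27*exp(6*t/5)/10 - 27/10

The variance V(t) = Var(X_t) satisfies V'(t) = 2 a V(t) + c^2 with V(0) = 0 (drift coefficient is linear in X, diffusion is constant). With a = 3/5, c = 9/5, the solution is
  V(t) = (c^2 / (2 a)) * (exp(2 a t) - 1)
       = ((9/5)^2 / (2*(3/5))) * (exp((6/5) t) - 1)
       = 27*exp(6*t/5)/10 - 27/10.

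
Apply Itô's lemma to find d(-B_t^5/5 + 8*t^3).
d(-B_t^5/5 + 8*t^3) = (-2*B_t^3 + 24*t^2) dt + (-B_t^4) dB_t

Itô's formula for f(t, x): d f(t, B_t) = (f_t + (1/2) f_xx) dt + f_x dB_t. Compute partials of f(t, x) = 8*t^3 - x^5/5:
  f_t(t,x)  = 24*t^2
  f_x(t,x)  = -x^4
  f_xx(t,x) = -4*x^3
Assemble drift = f_t + (1/2) f_xx = 24*t^2 - 2*x^3 and diffusion = f_x = -x^4. Substituting x = B_t:
  d(-B_t^5/5 + 8*t^3) = (-2*B_t^3 + 24*t^2) dt + (-B_t^4) dB_t.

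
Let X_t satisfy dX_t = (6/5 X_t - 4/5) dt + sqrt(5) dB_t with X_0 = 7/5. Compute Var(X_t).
Var(X_t) = 25*exp(12*t/5)/12 - 25/12

The variance V(t) = Var(X_t) satisfies V'(t) = 2 a V(t) + c^2 with V(0) = 0 (drift coefficient is linear in X, diffusion is constant). With a = 6/5, c = sqrt(5), the solution is
  V(t) = (c^2 / (2 a)) * (exp(2 a t) - 1)
       = (sqrt(5)^2 / (2*(6/5))) * (exp((12/5) t) - 1)
       = 25*exp(12*t/5)/12 - 25/12.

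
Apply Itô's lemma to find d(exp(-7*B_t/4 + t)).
d(exp(-7*B_t/4 + t)) = (81*exp(-7*B_t/4 + t)/32) dt + (-7*exp(-7*B_t/4 + t)/4) dB_t

Itô's formula for f(t, x): d f(t, B_t) = (f_t + (1/2) f_xx) dt + f_x dB_t. Compute partials of f(t, x) = exp(t - 7*x/4):
  f_t(t,x)  = exp(t - 7*x/4)
  f_x(t,x)  = -7*exp(t - 7*x/4)/4
  f_xx(t,x) = 49*exp(t - 7*x/4)/16
Assemble drift = f_t + (1/2) f_xx = 81*exp(t - 7*x/4)/32 and diffusion = f_x = -7*exp(t - 7*x/4)/4. Substituting x = B_t:
  d(exp(-7*B_t/4 + t)) = (81*exp(-7*B_t/4 + t)/32) dt + (-7*exp(-7*B_t/4 + t)/4) dB_t.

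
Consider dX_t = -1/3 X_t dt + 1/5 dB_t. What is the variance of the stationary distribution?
lim Var(X_t) = 3/50

The OU SDE dX = -theta X dt + sigma dB admits the integrating factor exp(theta t): d(exp(theta t) X_t) = sigma exp(theta t) dB_t. Integrating from 0 to t gives X_t = x_0 * exp(-theta t) + sigma * int_0^t exp(-theta (t-s)) dB_s for any initial x_0. The Itô integral has variance (by the Itô isometry) sigma^2 * int_0^t exp(-2 theta (t - s)) ds = sigma^2 * (1 - exp(-2 theta t)) / (2 theta), independent of x_0.
With theta = 1/3, sigma = 1/5:
  Var(X_t) = (1/5)^2 * (1 - exp(-2*1/3 t)) / (2 * 1/3) = 3/50 - 3*exp(-2*t/3)/50.
As t -> infinity, exp(-2*1/3 t) -> 0, so the stationary variance is sigma^2 / (2 theta) = 3/50.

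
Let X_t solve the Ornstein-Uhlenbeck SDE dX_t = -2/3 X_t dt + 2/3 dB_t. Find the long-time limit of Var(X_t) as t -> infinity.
lim Var(X_t) = 1/3

The OU SDE dX = -theta X dt + sigma dB admits the integrating factor exp(theta t): d(exp(theta t) X_t) = sigma exp(theta t) dB_t. Integrating from 0 to t gives X_t = x_0 * exp(-theta t) + sigma * int_0^t exp(-theta (t-s)) dB_s for any initial x_0. The Itô integral has variance (by the Itô isometry) sigma^2 * int_0^t exp(-2 theta (t - s)) ds = sigma^2 * (1 - exp(-2 theta t)) / (2 theta), independent of x_0.
With theta = 2/3, sigma = 2/3:
  Var(X_t) = (2/3)^2 * (1 - exp(-2*2/3 t)) / (2 * 2/3) = 1/3 - exp(-4*t/3)/3.
As t -> infinity, exp(-2*2/3 t) -> 0, so the stationary variance is sigma^2 / (2 theta) = 1/3.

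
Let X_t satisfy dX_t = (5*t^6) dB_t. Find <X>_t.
<X>_t = 25*t^13/13

For an Itô process dX_t = a(t) dt + b(t) dB_t, the quadratic variation is <X>_t = int_0^t b(s)^2 ds (the drift term does not contribute). Here b(s) = 5*s^6, so
  b(s)^2 = 25*s^12.
Integrating from 0 to t:
  <X>_t = int_0^t (25*s^12) ds = 25*t^13/13.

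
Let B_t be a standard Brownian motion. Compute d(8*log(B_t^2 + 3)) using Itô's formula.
d(8*log(B_t^2 + 3)) = (8*(3 - B_t^2)/(B_t^2 + 3)^2) dt + (16*B_t/(B_t^2 + 3)) dB_t

Itô's formula for f(B_t) gives d f(B_t) = f'(B_t) dB_t + (1/2) f''(B_t) dt. Compute derivatives of f(x) = 8*log(x^2 + 3):
  f'(x)  = 16*x/(x^2 + 3)
  f''(x) = 16*(3 - x^2)/(x^2 + 3)^2
Substitute x = B_t and multiply the f'' term by 1/2:
  drift     = (1/2) * (16*(3 - x^2)/(x^2 + 3)^2) evaluated at B_t = 8*(3 - B_t^2)/(B_t^2 + 3)^2
  diffusion = (16*x/(x^2 + 3)) evaluated at B_t = 16*B_t/(B_t^2 + 3)
Therefore d(8*log(B_t^2 + 3)) = (8*(3 - B_t^2)/(B_t^2 + 3)^2) dt + (16*B_t/(B_t^2 + 3)) dB_t.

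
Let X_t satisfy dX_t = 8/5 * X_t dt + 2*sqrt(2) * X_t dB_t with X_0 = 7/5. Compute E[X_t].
E[X_t] = 7*exp(8*t/5)/5

For GBM dX = mu X dt + sigma X dB with X_0 = x_0, apply Itô to Y = log X: dY = (mu - sigma^2/2) dt + sigma dB, so Y_t = log(x_0) + (mu - sigma^2/2) t + sigma B_t and hence X_t = x_0 * exp((mu - sigma^2/2) t + sigma B_t).
With mu = 8/5, sigma = 2*sqrt(2), x_0 = 7/5, this gives:
  X_t = 7/5 * exp((-12/5) * t + (2*sqrt(2)) * B_t).
Since sigma*B_t ~ Normal(0, sigma^2 t), E[exp(sigma*B_t)] = exp(sigma^2 t / 2); so E[X_t] = x_0 * exp((mu - sigma^2/2) t) * exp(sigma^2 t / 2) = x_0 * exp(mu t) = 7*exp(8*t/5)/5.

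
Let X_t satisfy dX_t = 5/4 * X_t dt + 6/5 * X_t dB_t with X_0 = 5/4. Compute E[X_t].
E[X_t] = 5*exp(5*t/4)/4

For GBM dX = mu X dt + sigma X dB with X_0 = x_0, apply Itô to Y = log X: dY = (mu - sigma^2/2) dt + sigma dB, so Y_t = log(x_0) + (mu - sigma^2/2) t + sigma B_t and hence X_t = x_0 * exp((mu - sigma^2/2) t + sigma B_t).
With mu = 5/4, sigma = 6/5, x_0 = 5/4, this gives:
  X_t = 5/4 * exp((53/100) * t + (6/5) * B_t).
Since sigma*B_t ~ Normal(0, sigma^2 t), E[exp(sigma*B_t)] = exp(sigma^2 t / 2); so E[X_t] = x_0 * exp((mu - sigma^2/2) t) * exp(sigma^2 t / 2) = x_0 * exp(mu t) = 5*exp(5*t/4)/4.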